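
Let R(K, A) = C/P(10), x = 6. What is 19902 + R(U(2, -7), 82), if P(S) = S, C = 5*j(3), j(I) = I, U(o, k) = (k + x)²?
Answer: 39807/2 ≈ 19904.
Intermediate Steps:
U(o, k) = (6 + k)² (U(o, k) = (k + 6)² = (6 + k)²)
C = 15 (C = 5*3 = 15)
R(K, A) = 3/2 (R(K, A) = 15/10 = 15*(⅒) = 3/2)
19902 + R(U(2, -7), 82) = 19902 + 3/2 = 39807/2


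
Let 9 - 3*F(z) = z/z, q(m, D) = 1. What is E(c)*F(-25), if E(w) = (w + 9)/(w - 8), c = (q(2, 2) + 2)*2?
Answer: -20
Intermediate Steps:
F(z) = 8/3 (F(z) = 3 - z/(3*z) = 3 - ⅓*1 = 3 - ⅓ = 8/3)
c = 6 (c = (1 + 2)*2 = 3*2 = 6)
E(w) = (9 + w)/(-8 + w)
E(c)*F(-25) = ((9 + 6)/(-8 + 6))*(8/3) = (15/(-2))*(8/3) = -½*15*(8/3) = -15/2*8/3 = -20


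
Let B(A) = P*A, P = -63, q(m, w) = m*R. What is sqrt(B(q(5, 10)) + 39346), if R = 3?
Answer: sqrt(38401) ≈ 195.96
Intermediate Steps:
q(m, w) = 3*m (q(m, w) = m*3 = 3*m)
B(A) = -63*A
sqrt(B(q(5, 10)) + 39346) = sqrt(-189*5 + 39346) = sqrt(-63*15 + 39346) = sqrt(-945 + 39346) = sqrt(38401)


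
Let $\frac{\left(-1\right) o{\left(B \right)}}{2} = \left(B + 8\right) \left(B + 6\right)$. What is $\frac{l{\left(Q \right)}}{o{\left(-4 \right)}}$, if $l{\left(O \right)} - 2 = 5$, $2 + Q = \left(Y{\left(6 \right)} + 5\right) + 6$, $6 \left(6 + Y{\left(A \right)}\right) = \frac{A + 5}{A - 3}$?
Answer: $- \frac{7}{16} \approx -0.4375$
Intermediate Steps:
$o{\left(B \right)} = - 2 \left(6 + B\right) \left(8 + B\right)$ ($o{\left(B \right)} = - 2 \left(B + 8\right) \left(B + 6\right) = - 2 \left(8 + B\right) \left(6 + B\right) = - 2 \left(6 + B\right) \left(8 + B\right)$)
$Y{\left(A \right)} = -6 + \frac{5 + A}{6 \left(-3 + A\right)}$ ($Y{\left(A \right)} = -6 + \frac{\left(A + 5\right) \frac{1}{A - 3}}{6} = -6 + \frac{\left(5 + A\right) \frac{1}{-3 + A}}{6} = -6 + \frac{\frac{1}{-3 + A} \left(5 + A\right)}{6} = -6 + \frac{5 + A}{6 \left(-3 + A\right)}$)
$Q = \frac{65}{18}$ ($Q = -2 + \left(\left(\frac{113 - 210}{6 \left(-3 + 6\right)} + 5\right) + 6\right) = -2 + \left(\left(\frac{113 - 210}{6 \cdot 3} + 5\right) + 6\right) = -2 + \left(\left(\frac{1}{6} \cdot \frac{1}{3} \left(-97\right) + 5\right) + 6\right) = -2 + \left(\left(- \frac{97}{18} + 5\right) + 6\right) = -2 + \left(- \frac{7}{18} + 6\right) = -2 + \frac{101}{18} = \frac{65}{18} \approx 3.6111$)
$l{\left(O \right)} = 7$ ($l{\left(O \right)} = 2 + 5 = 7$)
$\frac{l{\left(Q \right)}}{o{\left(-4 \right)}} = \frac{1}{-96 - -112 - 2 \left(-4\right)^{2}} \cdot 7 = \frac{1}{-96 + 112 - 32} \cdot 7 = \frac{1}{-16} \cdot 7 = \left(- \frac{1}{16}\right) 7 = - \frac{7}{16}$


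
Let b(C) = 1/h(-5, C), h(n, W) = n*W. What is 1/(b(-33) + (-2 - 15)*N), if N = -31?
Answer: 165/86956 ≈ 0.0018975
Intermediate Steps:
h(n, W) = W*n
b(C) = -1/(5*C) (b(C) = 1/(C*(-5)) = 1/(-5*C) = -1/(5*C))
1/(b(-33) + (-2 - 15)*N) = 1/(-⅕/(-33) + (-2 - 15)*(-31)) = 1/(-⅕*(-1/33) - 17*(-31)) = 1/(1/165 + 527) = 1/(86956/165) = 165/86956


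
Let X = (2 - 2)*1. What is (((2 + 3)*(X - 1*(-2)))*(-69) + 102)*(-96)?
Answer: 56448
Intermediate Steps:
X = 0 (X = 0*1 = 0)
(((2 + 3)*(X - 1*(-2)))*(-69) + 102)*(-96) = (((2 + 3)*(0 - 1*(-2)))*(-69) + 102)*(-96) = ((5*(0 + 2))*(-69) + 102)*(-96) = ((5*2)*(-69) + 102)*(-96) = (10*(-69) + 102)*(-96) = (-690 + 102)*(-96) = -588*(-96) = 56448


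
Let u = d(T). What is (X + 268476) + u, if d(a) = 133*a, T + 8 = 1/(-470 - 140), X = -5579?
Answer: 159717997/610 ≈ 2.6183e+5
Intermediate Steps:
T = -4881/610 (T = -8 + 1/(-470 - 140) = -8 + 1/(-610) = -8 - 1/610 = -4881/610 ≈ -8.0016)
u = -649173/610 (u = 133*(-4881/610) = -649173/610 ≈ -1064.2)
(X + 268476) + u = (-5579 + 268476) - 649173/610 = 262897 - 649173/610 = 159717997/610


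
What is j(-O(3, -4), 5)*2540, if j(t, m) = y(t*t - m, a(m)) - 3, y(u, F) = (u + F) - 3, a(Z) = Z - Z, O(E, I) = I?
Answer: 12700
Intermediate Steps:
a(Z) = 0
y(u, F) = -3 + F + u (y(u, F) = (F + u) - 3 = -3 + F + u)
j(t, m) = -6 + t² - m (j(t, m) = (-3 + 0 + (t*t - m)) - 3 = (-3 + 0 + (t² - m)) - 3 = (-3 + t² - m) - 3 = -6 + t² - m)
j(-O(3, -4), 5)*2540 = (-6 + (-1*(-4))² - 1*5)*2540 = (-6 + 4² - 5)*2540 = (-6 + 16 - 5)*2540 = 5*2540 = 12700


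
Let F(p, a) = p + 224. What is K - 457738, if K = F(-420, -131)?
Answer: -457934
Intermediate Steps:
F(p, a) = 224 + p
K = -196 (K = 224 - 420 = -196)
K - 457738 = -196 - 457738 = -457934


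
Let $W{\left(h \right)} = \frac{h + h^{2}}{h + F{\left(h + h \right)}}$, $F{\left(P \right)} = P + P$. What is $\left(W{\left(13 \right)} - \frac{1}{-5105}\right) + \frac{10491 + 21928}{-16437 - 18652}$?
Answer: $\frac{67219652}{35825869} \approx 1.8763$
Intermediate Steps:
$F{\left(P \right)} = 2 P$
$W{\left(h \right)} = \frac{h + h^{2}}{5 h}$ ($W{\left(h \right)} = \frac{h + h^{2}}{h + 2 \left(h + h\right)} = \frac{h + h^{2}}{h + 2 \cdot 2 h} = \frac{h + h^{2}}{h + 4 h} = \frac{h + h^{2}}{5 h}$)
$\left(W{\left(13 \right)} - \frac{1}{-5105}\right) + \frac{10491 + 21928}{-16437 - 18652} = \left(\left(\frac{1}{5} + \frac{1}{5} \cdot 13\right) - \frac{1}{-5105}\right) + \frac{10491 + 21928}{-16437 - 18652} = \left(\left(\frac{1}{5} + \frac{13}{5}\right) - - \frac{1}{5105}\right) + \frac{32419}{-35089} = \left(\frac{14}{5} + \frac{1}{5105}\right) + 32419 \left(- \frac{1}{35089}\right) = \frac{2859}{1021} - \frac{32419}{35089} = \frac{67219652}{35825869}$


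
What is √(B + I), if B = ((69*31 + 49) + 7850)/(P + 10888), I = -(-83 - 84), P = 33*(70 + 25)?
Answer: √32980399217/14023 ≈ 12.951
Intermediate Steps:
P = 3135 (P = 33*95 = 3135)
I = 167 (I = -1*(-167) = 167)
B = 10038/14023 (B = ((69*31 + 49) + 7850)/(3135 + 10888) = ((2139 + 49) + 7850)/14023 = (2188 + 7850)*(1/14023) = 10038*(1/14023) = 10038/14023 ≈ 0.71582)
√(B + I) = √(10038/14023 + 167) = √(2351879/14023) = √32980399217/14023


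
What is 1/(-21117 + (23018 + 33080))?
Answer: 1/34981 ≈ 2.8587e-5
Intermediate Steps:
1/(-21117 + (23018 + 33080)) = 1/(-21117 + 56098) = 1/34981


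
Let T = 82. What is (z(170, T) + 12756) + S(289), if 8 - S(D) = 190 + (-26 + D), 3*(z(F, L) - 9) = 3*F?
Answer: 12490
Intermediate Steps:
z(F, L) = 9 + F (z(F, L) = 9 + (3*F)/3 = 9 + F)
S(D) = -156 - D (S(D) = 8 - (190 + (-26 + D)) = 8 - (164 + D) = 8 + (-164 - D) = -156 - D)
(z(170, T) + 12756) + S(289) = ((9 + 170) + 12756) + (-156 - 1*289) = (179 + 12756) + (-156 - 289) = 12935 - 445 = 12490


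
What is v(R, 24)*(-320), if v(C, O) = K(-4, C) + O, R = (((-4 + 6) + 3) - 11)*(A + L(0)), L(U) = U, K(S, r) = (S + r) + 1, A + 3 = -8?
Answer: -27840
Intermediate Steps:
A = -11 (A = -3 - 8 = -11)
K(S, r) = 1 + S + r
R = 66 (R = (((-4 + 6) + 3) - 11)*(-11 + 0) = ((2 + 3) - 11)*(-11) = (5 - 11)*(-11) = -6*(-11) = 66)
v(C, O) = -3 + C + O (v(C, O) = (1 - 4 + C) + O = (-3 + C) + O = -3 + C + O)
v(R, 24)*(-320) = (-3 + 66 + 24)*(-320) = 87*(-320) = -27840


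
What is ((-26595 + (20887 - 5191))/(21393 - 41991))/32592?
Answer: 173/10656032 ≈ 1.6235e-5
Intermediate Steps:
((-26595 + (20887 - 5191))/(21393 - 41991))/32592 = ((-26595 + 15696)/(-20598))*(1/32592) = -10899*(-1/20598)*(1/32592) = (3633/6866)*(1/32592) = 173/10656032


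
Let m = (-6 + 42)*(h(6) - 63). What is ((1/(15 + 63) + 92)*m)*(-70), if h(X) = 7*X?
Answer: 63301140/13 ≈ 4.8693e+6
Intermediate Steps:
m = -756 (m = (-6 + 42)*(7*6 - 63) = 36*(42 - 63) = 36*(-21) = -756)
((1/(15 + 63) + 92)*m)*(-70) = ((1/(15 + 63) + 92)*(-756))*(-70) = ((1/78 + 92)*(-756))*(-70) = ((7177/78)*(-756))*(-70) = -904302/13*(-70) = 63301140/13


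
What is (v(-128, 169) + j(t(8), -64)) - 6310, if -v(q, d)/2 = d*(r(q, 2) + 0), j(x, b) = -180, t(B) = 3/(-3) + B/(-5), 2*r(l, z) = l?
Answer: 15142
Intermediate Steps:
r(l, z) = l/2
t(B) = -1 - B/5 (t(B) = 3*(-⅓) + B*(-⅕) = -1 - B/5)
v(q, d) = -d*q (v(q, d) = -2*d*(q/2 + 0) = -2*d*q/2 = -d*q)
(v(-128, 169) + j(t(8), -64)) - 6310 = (-1*169*(-128) - 180) - 6310 = (21632 - 180) - 6310 = 21452 - 6310 = 15142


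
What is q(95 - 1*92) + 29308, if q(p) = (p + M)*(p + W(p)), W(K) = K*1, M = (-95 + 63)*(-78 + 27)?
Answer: 39118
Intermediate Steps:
M = 1632 (M = -32*(-51) = 1632)
W(K) = K
q(p) = 2*p*(1632 + p) (q(p) = (p + 1632)*(p + p) = (1632 + p)*(2*p) = 2*p*(1632 + p))
q(95 - 1*92) + 29308 = 2*(95 - 1*92)*(1632 + (95 - 1*92)) + 29308 = 2*(95 - 92)*(1632 + (95 - 92)) + 29308 = 2*3*(1632 + 3) + 29308 = 2*3*1635 + 29308 = 9810 + 29308 = 39118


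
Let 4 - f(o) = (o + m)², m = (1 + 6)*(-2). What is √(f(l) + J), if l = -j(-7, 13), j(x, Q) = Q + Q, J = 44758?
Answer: √43162 ≈ 207.75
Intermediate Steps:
m = -14 (m = 7*(-2) = -14)
j(x, Q) = 2*Q
l = -26 (l = -2*13 = -1*26 = -26)
f(o) = 4 - (-14 + o)² (f(o) = 4 - (o - 14)² = 4 - (-14 + o)²)
√(f(l) + J) = √((4 - (-14 - 26)²) + 44758) = √((4 - 1*(-40)²) + 44758) = √((4 - 1*1600) + 44758) = √((4 - 1600) + 44758) = √(-1596 + 44758) = √43162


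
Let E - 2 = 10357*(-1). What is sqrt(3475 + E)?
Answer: 4*I*sqrt(430) ≈ 82.946*I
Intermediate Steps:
E = -10355 (E = 2 + 10357*(-1) = 2 - 10357 = -10355)
sqrt(3475 + E) = sqrt(3475 - 10355) = sqrt(-6880) = 4*I*sqrt(430)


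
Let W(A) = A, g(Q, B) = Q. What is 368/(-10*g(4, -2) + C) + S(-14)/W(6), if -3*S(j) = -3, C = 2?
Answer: -1085/114 ≈ -9.5175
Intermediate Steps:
S(j) = 1 (S(j) = -⅓*(-3) = 1)
368/(-10*g(4, -2) + C) + S(-14)/W(6) = 368/(-10*4 + 2) + 1/6 = 368/(-40 + 2) + 1*(⅙) = 368/(-38) + ⅙ = 368*(-1/38) + ⅙ = -184/19 + ⅙ = -1085/114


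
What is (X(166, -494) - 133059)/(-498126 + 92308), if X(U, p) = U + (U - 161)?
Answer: 1356/4141 ≈ 0.32746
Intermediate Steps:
X(U, p) = -161 + 2*U (X(U, p) = U + (-161 + U) = -161 + 2*U)
(X(166, -494) - 133059)/(-498126 + 92308) = ((-161 + 2*166) - 133059)/(-498126 + 92308) = ((-161 + 332) - 133059)/(-405818) = (171 - 133059)*(-1/405818) = -132888*(-1/405818) = 1356/4141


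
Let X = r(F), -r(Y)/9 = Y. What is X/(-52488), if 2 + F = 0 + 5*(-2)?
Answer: -1/486 ≈ -0.0020576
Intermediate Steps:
F = -12 (F = -2 + (0 + 5*(-2)) = -2 + (0 - 10) = -2 - 10 = -12)
r(Y) = -9*Y
X = 108 (X = -9*(-12) = 108)
X/(-52488) = 108/(-52488) = 108*(-1/52488) = -1/486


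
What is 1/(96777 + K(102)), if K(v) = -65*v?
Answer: 1/90147 ≈ 1.1093e-5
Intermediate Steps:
1/(96777 + K(102)) = 1/(96777 - 65*102) = 1/(96777 - 6630) = 1/90147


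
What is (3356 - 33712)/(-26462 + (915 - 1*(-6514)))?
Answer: 30356/19033 ≈ 1.5949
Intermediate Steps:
(3356 - 33712)/(-26462 + (915 - 1*(-6514))) = -30356/(-26462 + (915 + 6514)) = -30356/(-26462 + 7429) = -30356/(-19033) = -30356*(-1/19033) = 30356/19033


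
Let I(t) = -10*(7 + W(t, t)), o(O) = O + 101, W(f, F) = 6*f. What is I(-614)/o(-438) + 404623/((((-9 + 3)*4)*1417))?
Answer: -1386832111/11460696 ≈ -121.01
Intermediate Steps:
o(O) = 101 + O
I(t) = -70 - 60*t (I(t) = -10*(7 + 6*t) = -70 - 60*t)
I(-614)/o(-438) + 404623/((((-9 + 3)*4)*1417)) = (-70 - 60*(-614))/(101 - 438) + 404623/((((-9 + 3)*4)*1417)) = (-70 + 36840)/(-337) + 404623/((-6*4*1417)) = 36770*(-1/337) + 404623/((-24*1417)) = -36770/337 + 404623/(-34008) = -36770/337 + 404623*(-1/34008) = -36770/337 - 404623/34008 = -1386832111/11460696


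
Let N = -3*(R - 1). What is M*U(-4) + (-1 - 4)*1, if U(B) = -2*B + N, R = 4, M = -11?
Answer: 6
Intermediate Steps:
N = -9 (N = -3*(4 - 1) = -3*3 = -9)
U(B) = -9 - 2*B (U(B) = -2*B - 9 = -9 - 2*B)
M*U(-4) + (-1 - 4)*1 = -11*(-9 - 2*(-4)) + (-1 - 4)*1 = -11*(-9 + 8) - 5*1 = -11*(-1) - 5 = 11 - 5 = 6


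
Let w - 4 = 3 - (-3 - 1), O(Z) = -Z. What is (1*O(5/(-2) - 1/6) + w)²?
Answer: 1681/9 ≈ 186.78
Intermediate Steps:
w = 11 (w = 4 + (3 - (-3 - 1)) = 4 + (3 - 1*(-4)) = 4 + (3 + 4) = 4 + 7 = 11)
(1*O(5/(-2) - 1/6) + w)² = (1*(-(5/(-2) - 1/6)) + 11)² = (1*(-(5*(-½) - 1*⅙)) + 11)² = (1*(-(-5/2 - ⅙)) + 11)² = (1*(-1*(-8/3)) + 11)² = (1*(8/3) + 11)² = (8/3 + 11)² = (41/3)² = 1681/9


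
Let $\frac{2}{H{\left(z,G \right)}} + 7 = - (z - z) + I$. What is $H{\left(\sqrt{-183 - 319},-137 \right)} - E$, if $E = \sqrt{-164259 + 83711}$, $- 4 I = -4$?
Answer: $- \frac{1}{3} - 2 i \sqrt{20137} \approx -0.33333 - 283.81 i$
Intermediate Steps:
$I = 1$ ($I = \left(- \frac{1}{4}\right) \left(-4\right) = 1$)
$H{\left(z,G \right)} = - \frac{1}{3}$ ($H{\left(z,G \right)} = \frac{2}{-7 + \left(- (z - z) + 1\right)} = \frac{2}{-7 + \left(\left(-1\right) 0 + 1\right)} = \frac{2}{-7 + \left(0 + 1\right)} = \frac{2}{-7 + 1} = \frac{2}{-6} = 2 \left(- \frac{1}{6}\right) = - \frac{1}{3}$)
$E = 2 i \sqrt{20137}$ ($E = \sqrt{-80548} = 2 i \sqrt{20137} \approx 283.81 i$)
$H{\left(\sqrt{-183 - 319},-137 \right)} - E = - \frac{1}{3} - 2 i \sqrt{20137}$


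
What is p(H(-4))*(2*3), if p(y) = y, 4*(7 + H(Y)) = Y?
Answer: -48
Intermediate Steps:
H(Y) = -7 + Y/4
p(H(-4))*(2*3) = (-7 + (1/4)*(-4))*(2*3) = (-7 - 1)*6 = -8*6 = -48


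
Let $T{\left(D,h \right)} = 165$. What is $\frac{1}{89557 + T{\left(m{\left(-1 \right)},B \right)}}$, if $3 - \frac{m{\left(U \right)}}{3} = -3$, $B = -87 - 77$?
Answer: $\frac{1}{89722} \approx 1.1146 \cdot 10^{-5}$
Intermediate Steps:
$B = -164$
$m{\left(U \right)} = 18$ ($m{\left(U \right)} = 9 - -9 = 9 + 9 = 18$)
$\frac{1}{89557 + T{\left(m{\left(-1 \right)},B \right)}} = \frac{1}{89557 + 165} = \frac{1}{89722}$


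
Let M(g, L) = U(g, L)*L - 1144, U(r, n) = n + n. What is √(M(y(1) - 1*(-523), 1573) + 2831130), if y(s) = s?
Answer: 2*√1944661 ≈ 2789.0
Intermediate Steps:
U(r, n) = 2*n
M(g, L) = -1144 + 2*L² (M(g, L) = (2*L)*L - 1144 = 2*L² - 1144 = -1144 + 2*L²)
√(M(y(1) - 1*(-523), 1573) + 2831130) = √((-1144 + 2*1573²) + 2831130) = √((-1144 + 2*2474329) + 2831130) = √((-1144 + 4948658) + 2831130) = √(4947514 + 2831130) = √7778644 = 2*√1944661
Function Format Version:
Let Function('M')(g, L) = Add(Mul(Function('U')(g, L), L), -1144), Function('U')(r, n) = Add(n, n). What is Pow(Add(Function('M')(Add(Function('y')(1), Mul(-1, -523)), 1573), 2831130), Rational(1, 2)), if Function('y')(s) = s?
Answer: Mul(2, Pow(1944661, Rational(1, 2))) ≈ 2789.0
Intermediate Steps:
Function('U')(r, n) = Mul(2, n)
Function('M')(g, L) = Add(-1144, Mul(2, Pow(L, 2))) (Function('M')(g, L) = Add(Mul(Mul(2, L), L), -1144) = Add(Mul(2, Pow(L, 2)), -1144) = Add(-1144, Mul(2, Pow(L, 2))))
Pow(Add(Function('M')(Add(Function('y')(1), Mul(-1, -523)), 1573), 2831130), Rational(1, 2)) = Pow(Add(Add(-1144, Mul(2, Pow(1573, 2))), 2831130), Rational(1, 2)) = Pow(Add(Add(-1144, Mul(2, 2474329)), 2831130), Rational(1, 2)) = Pow(Add(Add(-1144, 4948658), 2831130), Rational(1, 2)) = Pow(Add(4947514, 2831130), Rational(1, 2)) = Pow(7778644, Rational(1, 2)) = Mul(2, Pow(1944661, Rational(1, 2)))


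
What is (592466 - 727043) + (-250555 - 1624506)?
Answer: -2009638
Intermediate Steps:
(592466 - 727043) + (-250555 - 1624506) = -134577 - 1875061 = -2009638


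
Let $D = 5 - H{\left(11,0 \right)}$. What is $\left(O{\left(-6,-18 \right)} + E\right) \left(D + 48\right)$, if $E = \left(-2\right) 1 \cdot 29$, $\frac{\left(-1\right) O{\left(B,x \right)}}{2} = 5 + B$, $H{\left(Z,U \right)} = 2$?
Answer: $-2856$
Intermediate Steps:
$O{\left(B,x \right)} = -10 - 2 B$ ($O{\left(B,x \right)} = - 2 \left(5 + B\right) = -10 - 2 B$)
$D = 3$ ($D = 5 - 2 = 3$)
$E = -58$ ($E = \left(-2\right) 29 = -58$)
$\left(O{\left(-6,-18 \right)} + E\right) \left(D + 48\right) = \left(\left(-10 - -12\right) - 58\right) \left(3 + 48\right) = \left(\left(-10 + 12\right) - 58\right) 51 = \left(2 - 58\right) 51 = \left(-56\right) 51 = -2856$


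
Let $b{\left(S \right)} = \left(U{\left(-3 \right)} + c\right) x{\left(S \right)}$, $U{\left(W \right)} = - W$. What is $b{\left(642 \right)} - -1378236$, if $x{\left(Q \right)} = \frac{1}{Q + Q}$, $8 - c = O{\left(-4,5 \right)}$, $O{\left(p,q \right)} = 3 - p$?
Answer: $\frac{442413757}{321} \approx 1.3782 \cdot 10^{6}$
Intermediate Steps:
$c = 1$ ($c = 8 - \left(3 - -4\right) = 8 - \left(3 + 4\right) = 8 - 7 = 1$)
$x{\left(Q \right)} = \frac{1}{2 Q}$
$b{\left(S \right)} = \frac{2}{S}$ ($b{\left(S \right)} = \left(\left(-1\right) \left(-3\right) + 1\right) \frac{1}{2 S} = \left(3 + 1\right) \frac{1}{2 S} = 4 \frac{1}{2 S} = \frac{2}{S}$)
$b{\left(642 \right)} - -1378236 = \frac{2}{642} - -1378236 = 2 \cdot \frac{1}{642} + 1378236 = \frac{1}{321} + 1378236 = \frac{442413757}{321}$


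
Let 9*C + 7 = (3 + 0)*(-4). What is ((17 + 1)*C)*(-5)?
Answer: 190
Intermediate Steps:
C = -19/9 (C = -7/9 + ((3 + 0)*(-4))/9 = -7/9 + (3*(-4))/9 = -7/9 + (⅑)*(-12) = -7/9 - 4/3 = -19/9 ≈ -2.1111)
((17 + 1)*C)*(-5) = ((17 + 1)*(-19/9))*(-5) = (18*(-19/9))*(-5) = -38*(-5) = 190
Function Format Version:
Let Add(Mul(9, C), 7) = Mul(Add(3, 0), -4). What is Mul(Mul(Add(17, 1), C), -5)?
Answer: 190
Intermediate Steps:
C = Rational(-19, 9) (C = Add(Rational(-7, 9), Mul(Rational(1, 9), Mul(Add(3, 0), -4))) = Add(Rational(-7, 9), Mul(Rational(1, 9), Mul(3, -4))) = Add(Rational(-7, 9), Mul(Rational(1, 9), -12)) = Add(Rational(-7, 9), Rational(-4, 3)) = Rational(-19, 9) ≈ -2.1111)
Mul(Mul(Add(17, 1), C), -5) = Mul(Mul(Add(17, 1), Rational(-19, 9)), -5) = Mul(Mul(18, Rational(-19, 9)), -5) = Mul(-38, -5) = 190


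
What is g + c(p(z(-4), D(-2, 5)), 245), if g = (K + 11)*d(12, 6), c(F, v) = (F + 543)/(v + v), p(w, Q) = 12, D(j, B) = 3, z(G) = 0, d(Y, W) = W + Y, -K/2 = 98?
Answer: -326229/98 ≈ -3328.9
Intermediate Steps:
K = -196 (K = -2*98 = -196)
c(F, v) = (543 + F)/(2*v) (c(F, v) = (543 + F)/((2*v)) = (543 + F)*(1/(2*v)) = (543 + F)/(2*v))
g = -3330 (g = (-196 + 11)*(6 + 12) = -185*18 = -3330)
g + c(p(z(-4), D(-2, 5)), 245) = -3330 + (½)*(543 + 12)/245 = -3330 + (½)*(1/245)*555 = -3330 + 111/98 = -326229/98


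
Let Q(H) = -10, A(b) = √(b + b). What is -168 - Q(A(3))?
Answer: -158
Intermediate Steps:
A(b) = √2*√b (A(b) = √(2*b) = √2*√b)
-168 - Q(A(3)) = -168 - 1*(-10) = -168 + 10 = -158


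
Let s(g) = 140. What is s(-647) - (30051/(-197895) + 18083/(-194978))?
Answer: 1803787267521/12861723770 ≈ 140.24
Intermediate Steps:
s(-647) - (30051/(-197895) + 18083/(-194978)) = 140 - (30051/(-197895) + 18083/(-194978)) = 140 - (30051*(-1/197895) + 18083*(-1/194978)) = 140 - (-10017/65965 - 18083/194978) = 140 - 1*(-3145939721/12861723770) = 140 + 3145939721/12861723770 = 1803787267521/12861723770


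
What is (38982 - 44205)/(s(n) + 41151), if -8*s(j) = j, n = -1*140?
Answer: -10446/82337 ≈ -0.12687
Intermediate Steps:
n = -140
s(j) = -j/8
(38982 - 44205)/(s(n) + 41151) = (38982 - 44205)/(-1/8*(-140) + 41151) = -5223/(35/2 + 41151) = -5223/82337/2 = -5223*2/82337 = -10446/82337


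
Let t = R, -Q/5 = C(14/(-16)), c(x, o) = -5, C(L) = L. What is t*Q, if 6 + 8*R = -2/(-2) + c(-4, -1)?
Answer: -175/32 ≈ -5.4688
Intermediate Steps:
Q = 35/8 (Q = -70/(-16) = -70*(-1)/16 = -5*(-7/8) = 35/8 ≈ 4.3750)
R = -5/4 (R = -¾ + (-2/(-2) - 5)/8 = -¾ + (-2*(-½) - 5)/8 = -¾ + (1 - 5)/8 = -¾ + (⅛)*(-4) = -¾ - ½ = -5/4 ≈ -1.2500)
t = -5/4 ≈ -1.2500
t*Q = -5/4*35/8 = -175/32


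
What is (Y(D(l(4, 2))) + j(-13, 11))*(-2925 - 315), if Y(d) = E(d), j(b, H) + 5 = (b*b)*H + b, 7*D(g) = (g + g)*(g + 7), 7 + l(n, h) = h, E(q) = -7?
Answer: -5942160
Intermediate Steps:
l(n, h) = -7 + h
D(g) = 2*g*(7 + g)/7 (D(g) = ((g + g)*(g + 7))/7 = ((2*g)*(7 + g))/7 = (2*g*(7 + g))/7 = 2*g*(7 + g)/7)
j(b, H) = -5 + b + H*b² (j(b, H) = -5 + ((b*b)*H + b) = -5 + (b²*H + b) = -5 + (H*b² + b) = -5 + (b + H*b²) = -5 + b + H*b²)
Y(d) = -7
(Y(D(l(4, 2))) + j(-13, 11))*(-2925 - 315) = (-7 + (-5 - 13 + 11*(-13)²))*(-2925 - 315) = (-7 + (-5 - 13 + 11*169))*(-3240) = (-7 + (-5 - 13 + 1859))*(-3240) = (-7 + 1841)*(-3240) = 1834*(-3240) = -5942160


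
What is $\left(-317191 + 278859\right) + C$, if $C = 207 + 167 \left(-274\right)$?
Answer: $-83883$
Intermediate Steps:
$C = -45551$ ($C = 207 - 45758 = -45551$)
$\left(-317191 + 278859\right) + C = \left(-317191 + 278859\right) - 45551 = -38332 - 45551 = -83883$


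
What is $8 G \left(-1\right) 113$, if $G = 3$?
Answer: $-2712$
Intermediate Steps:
$8 G \left(-1\right) 113 = 8 \cdot 3 \left(-1\right) 113 = 24 \left(-1\right) 113 = \left(-24\right) 113 = -2712$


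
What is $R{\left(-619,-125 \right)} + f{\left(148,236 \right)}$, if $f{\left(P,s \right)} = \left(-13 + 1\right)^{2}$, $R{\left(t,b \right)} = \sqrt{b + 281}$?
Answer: $144 + 2 \sqrt{39} \approx 156.49$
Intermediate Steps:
$R{\left(t,b \right)} = \sqrt{281 + b}$
$f{\left(P,s \right)} = 144$ ($f{\left(P,s \right)} = \left(-12\right)^{2} = 144$)
$R{\left(-619,-125 \right)} + f{\left(148,236 \right)} = \sqrt{281 - 125} + 144 = \sqrt{156} + 144 = 2 \sqrt{39} + 144 = 144 + 2 \sqrt{39}$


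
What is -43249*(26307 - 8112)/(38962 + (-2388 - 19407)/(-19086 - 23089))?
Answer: -6637632706425/328648829 ≈ -20197.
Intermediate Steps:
-43249*(26307 - 8112)/(38962 + (-2388 - 19407)/(-19086 - 23089)) = -43249*18195/(38962 - 21795/(-42175)) = -43249*18195/(38962 - 21795*(-1/42175)) = -43249*18195/(38962 + 4359/8435) = -43249/((328648829/8435)*(1/18195)) = -43249/328648829/153474825 = -43249*153474825/328648829 = -6637632706425/328648829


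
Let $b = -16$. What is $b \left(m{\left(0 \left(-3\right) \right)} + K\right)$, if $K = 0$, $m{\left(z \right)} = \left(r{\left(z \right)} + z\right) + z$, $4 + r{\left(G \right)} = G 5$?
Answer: $64$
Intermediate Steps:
$r{\left(G \right)} = -4 + 5 G$ ($r{\left(G \right)} = -4 + G 5 = -4 + 5 G$)
$m{\left(z \right)} = -4 + 7 z$ ($m{\left(z \right)} = \left(\left(-4 + 5 z\right) + z\right) + z = \left(-4 + 6 z\right) + z = -4 + 7 z$)
$b \left(m{\left(0 \left(-3\right) \right)} + K\right) = - 16 \left(\left(-4 + 7 \cdot 0 \left(-3\right)\right) + 0\right) = - 16 \left(\left(-4 + 7 \cdot 0\right) + 0\right) = - 16 \left(\left(-4 + 0\right) + 0\right) = - 16 \left(-4 + 0\right) = \left(-16\right) \left(-4\right) = 64$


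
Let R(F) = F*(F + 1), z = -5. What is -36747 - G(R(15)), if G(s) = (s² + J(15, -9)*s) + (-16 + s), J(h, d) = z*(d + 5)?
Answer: -99371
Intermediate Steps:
R(F) = F*(1 + F)
J(h, d) = -25 - 5*d (J(h, d) = -5*(d + 5) = -5*(5 + d) = -25 - 5*d)
G(s) = -16 + s² + 21*s (G(s) = (s² + (-25 - 5*(-9))*s) + (-16 + s) = (s² + (-25 + 45)*s) + (-16 + s) = (s² + 20*s) + (-16 + s) = -16 + s² + 21*s)
-36747 - G(R(15)) = -36747 - (-16 + (15*(1 + 15))² + 21*(15*(1 + 15))) = -36747 - (-16 + (15*16)² + 21*(15*16)) = -36747 - (-16 + 240² + 21*240) = -36747 - (-16 + 57600 + 5040) = -36747 - 1*62624 = -36747 - 62624 = -99371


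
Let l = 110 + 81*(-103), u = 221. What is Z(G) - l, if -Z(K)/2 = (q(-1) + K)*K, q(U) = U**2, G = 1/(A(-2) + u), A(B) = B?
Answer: 394862473/47961 ≈ 8233.0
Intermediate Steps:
G = 1/219 (G = 1/(-2 + 221) = 1/219 ≈ 0.0045662)
l = -8233 (l = 110 - 8343 = -8233)
Z(K) = -2*K*(1 + K) (Z(K) = -2*((-1)**2 + K)*K = -2*(1 + K)*K = -2*K*(1 + K))
Z(G) - l = -2*1/219*(1 + 1/219) - 1*(-8233) = -2*1/219*220/219 + 8233 = -440/47961 + 8233 = 394862473/47961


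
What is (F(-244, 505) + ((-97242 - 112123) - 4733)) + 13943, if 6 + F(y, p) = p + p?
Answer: -199151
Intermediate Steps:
F(y, p) = -6 + 2*p (F(y, p) = -6 + (p + p) = -6 + 2*p)
(F(-244, 505) + ((-97242 - 112123) - 4733)) + 13943 = ((-6 + 2*505) + ((-97242 - 112123) - 4733)) + 13943 = ((-6 + 1010) + (-209365 - 4733)) + 13943 = (1004 - 214098) + 13943 = -213094 + 13943 = -199151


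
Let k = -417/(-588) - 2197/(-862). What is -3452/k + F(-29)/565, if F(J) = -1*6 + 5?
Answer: -32952115219/31099295 ≈ -1059.6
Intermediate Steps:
F(J) = -1 (F(J) = -6 + 5 = -1)
k = 275215/84476 (k = -417*(-1/588) - 2197*(-1/862) = 139/196 + 2197/862 = 275215/84476 ≈ 3.2579)
-3452/k + F(-29)/565 = -3452/275215/84476 - 1/565 = -3452*84476/275215 - 1*1/565 = -291611152/275215 - 1/565 = -32952115219/31099295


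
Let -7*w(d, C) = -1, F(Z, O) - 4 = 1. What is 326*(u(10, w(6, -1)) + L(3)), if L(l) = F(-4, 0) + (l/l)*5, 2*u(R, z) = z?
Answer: 22983/7 ≈ 3283.3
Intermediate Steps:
F(Z, O) = 5 (F(Z, O) = 4 + 1 = 5)
w(d, C) = ⅐ (w(d, C) = -⅐*(-1) = ⅐)
u(R, z) = z/2
L(l) = 10 (L(l) = 5 + (l/l)*5 = 5 + 1*5 = 5 + 5 = 10)
326*(u(10, w(6, -1)) + L(3)) = 326*((½)*(⅐) + 10) = 326*(1/14 + 10) = 326*(141/14) = 22983/7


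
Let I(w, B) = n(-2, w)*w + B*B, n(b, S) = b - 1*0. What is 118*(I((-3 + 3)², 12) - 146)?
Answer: -236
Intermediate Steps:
n(b, S) = b (n(b, S) = b + 0 = b)
I(w, B) = B² - 2*w (I(w, B) = -2*w + B*B = -2*w + B² = B² - 2*w)
118*(I((-3 + 3)², 12) - 146) = 118*((12² - 2*(-3 + 3)²) - 146) = 118*((144 - 2*0²) - 146) = 118*((144 - 2*0) - 146) = 118*((144 + 0) - 146) = 118*(144 - 146) = 118*(-2) = -236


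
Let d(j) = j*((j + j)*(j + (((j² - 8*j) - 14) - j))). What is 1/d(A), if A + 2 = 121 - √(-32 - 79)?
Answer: I/(8*(1586373*√111 + 44438515*I)) ≈ 2.4643e-9 + 9.2683e-10*I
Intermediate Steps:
A = 119 - I*√111 (A = -2 + (121 - √(-32 - 79)) = -2 + (121 - √(-111)) = -2 + (121 - I*√111) = 119 - I*√111 ≈ 119.0 - 10.536*I)
d(j) = 2*j²*(-14 + j² - 8*j) (d(j) = j*((2*j)*(j + ((-14 + j² - 8*j) - j))) = j*((2*j)*(j + (-14 + j² - 9*j))) = j*((2*j)*(-14 + j² - 8*j)) = j*(2*j*(-14 + j² - 8*j)) = 2*j²*(-14 + j² - 8*j))
1/d(A) = 1/(2*(119 - I*√111)²*(-14 + (119 - I*√111)² - 8*(119 - I*√111))) = 1/(2*(119 - I*√111)²*(-14 + (119 - I*√111)² + (-952 + 8*I*√111))) = 1/(2*(119 - I*√111)²*(-966 + (119 - I*√111)² + 8*I*√111))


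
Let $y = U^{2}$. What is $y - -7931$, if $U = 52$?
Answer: $10635$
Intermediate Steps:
$y = 2704$ ($y = 52^{2} = 2704$)
$y - -7931 = 2704 - -7931 = 2704 + 7931 = 10635$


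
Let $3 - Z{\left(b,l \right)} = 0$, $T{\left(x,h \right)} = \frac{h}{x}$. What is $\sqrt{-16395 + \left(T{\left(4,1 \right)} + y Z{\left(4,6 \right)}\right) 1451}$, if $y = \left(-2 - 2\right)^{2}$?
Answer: $\frac{\sqrt{214463}}{2} \approx 231.55$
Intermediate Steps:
$Z{\left(b,l \right)} = 3$ ($Z{\left(b,l \right)} = 3 - 0 = 3 + 0 = 3$)
$y = 16$ ($y = \left(-4\right)^{2} = 16$)
$\sqrt{-16395 + \left(T{\left(4,1 \right)} + y Z{\left(4,6 \right)}\right) 1451} = \sqrt{-16395 + \left(1 \cdot \frac{1}{4} + 16 \cdot 3\right) 1451} = \sqrt{-16395 + \left(1 \cdot \frac{1}{4} + 48\right) 1451} = \sqrt{-16395 + \left(\frac{1}{4} + 48\right) 1451} = \sqrt{-16395 + \frac{193}{4} \cdot 1451} = \sqrt{-16395 + \frac{280043}{4}} = \sqrt{\frac{214463}{4}} = \frac{\sqrt{214463}}{2}$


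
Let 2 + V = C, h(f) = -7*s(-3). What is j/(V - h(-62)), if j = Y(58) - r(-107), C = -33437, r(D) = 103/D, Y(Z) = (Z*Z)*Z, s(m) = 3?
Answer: -38733/6634 ≈ -5.8386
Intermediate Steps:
Y(Z) = Z**3 (Y(Z) = Z**2*Z = Z**3)
h(f) = -21 (h(f) = -7*3 = -21)
V = -33439 (V = -2 - 33437 = -33439)
j = 20877087/107 (j = 58**3 - 103/(-107) = 195112 - 103*(-1)/107 = 195112 - 1*(-103/107) = 195112 + 103/107 = 20877087/107 ≈ 1.9511e+5)
j/(V - h(-62)) = 20877087/(107*(-33439 - 1*(-21))) = 20877087/(107*(-33439 + 21)) = (20877087/107)/(-33418) = (20877087/107)*(-1/33418) = -38733/6634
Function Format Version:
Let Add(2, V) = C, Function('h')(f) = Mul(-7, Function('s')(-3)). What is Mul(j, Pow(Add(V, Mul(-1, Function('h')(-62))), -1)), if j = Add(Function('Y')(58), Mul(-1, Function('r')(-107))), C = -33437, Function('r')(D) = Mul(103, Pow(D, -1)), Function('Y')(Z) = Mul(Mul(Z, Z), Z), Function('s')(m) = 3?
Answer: Rational(-38733, 6634) ≈ -5.8386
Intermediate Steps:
Function('Y')(Z) = Pow(Z, 3) (Function('Y')(Z) = Mul(Pow(Z, 2), Z) = Pow(Z, 3))
Function('h')(f) = -21 (Function('h')(f) = Mul(-7, 3) = -21)
V = -33439 (V = Add(-2, -33437) = -33439)
j = Rational(20877087, 107) (j = Add(Pow(58, 3), Mul(-1, Mul(103, Pow(-107, -1)))) = Add(195112, Mul(-1, Mul(103, Rational(-1, 107)))) = Add(195112, Mul(-1, Rational(-103, 107))) = Add(195112, Rational(103, 107)) = Rational(20877087, 107) ≈ 1.9511e+5)
Mul(j, Pow(Add(V, Mul(-1, Function('h')(-62))), -1)) = Mul(Rational(20877087, 107), Pow(Add(-33439, Mul(-1, -21)), -1)) = Mul(Rational(20877087, 107), Pow(Add(-33439, 21), -1)) = Mul(Rational(20877087, 107), Pow(-33418, -1)) = Mul(Rational(20877087, 107), Rational(-1, 33418)) = Rational(-38733, 6634)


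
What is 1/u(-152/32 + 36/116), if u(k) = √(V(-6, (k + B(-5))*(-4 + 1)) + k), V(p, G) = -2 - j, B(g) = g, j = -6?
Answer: -2*I*√1479/51 ≈ -1.5081*I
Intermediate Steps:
V(p, G) = 4 (V(p, G) = -2 - 1*(-6) = -2 + 6 = 4)
u(k) = √(4 + k)
1/u(-152/32 + 36/116) = 1/(√(4 + (-152/32 + 36/116))) = 1/(√(4 + (-152*1/32 + 36*(1/116)))) = 1/(√(4 + (-19/4 + 9/29))) = 1/(√(4 - 515/116)) = 1/(√(-51/116)) = 1/(I*√1479/58) = -2*I*√1479/51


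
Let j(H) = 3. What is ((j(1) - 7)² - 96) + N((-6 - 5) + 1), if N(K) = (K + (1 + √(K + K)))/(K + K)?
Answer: -1591/20 - I*√5/10 ≈ -79.55 - 0.22361*I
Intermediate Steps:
N(K) = (1 + K + √2*√K)/(2*K) (N(K) = (K + (1 + √(2*K)))/((2*K)) = (K + (1 + √2*√K))*(1/(2*K)) = (1 + K + √2*√K)*(1/(2*K)) = (1 + K + √2*√K)/(2*K))
((j(1) - 7)² - 96) + N((-6 - 5) + 1) = ((3 - 7)² - 96) + (½ + 1/(2*((-6 - 5) + 1)) + √2/(2*√((-6 - 5) + 1))) = ((-4)² - 96) + (½ + 1/(2*(-11 + 1)) + √2/(2*√(-11 + 1))) = (16 - 96) + (½ + (½)/(-10) + √2/(2*√(-10))) = -80 + (½ + (½)*(-⅒) + √2*(-I*√10/10)/2) = -80 + (½ - 1/20 - I*√5/10) = -80 + (9/20 - I*√5/10) = -1591/20 - I*√5/10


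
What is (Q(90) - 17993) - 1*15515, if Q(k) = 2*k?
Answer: -33328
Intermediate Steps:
(Q(90) - 17993) - 1*15515 = (2*90 - 17993) - 1*15515 = (180 - 17993) - 15515 = -17813 - 15515 = -33328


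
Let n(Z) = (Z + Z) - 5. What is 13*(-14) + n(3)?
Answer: -181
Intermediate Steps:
n(Z) = -5 + 2*Z (n(Z) = 2*Z - 5 = -5 + 2*Z)
13*(-14) + n(3) = 13*(-14) + (-5 + 2*3) = -182 + (-5 + 6) = -182 + 1 = -181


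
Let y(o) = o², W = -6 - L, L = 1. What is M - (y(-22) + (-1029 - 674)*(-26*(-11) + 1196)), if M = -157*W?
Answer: 2524461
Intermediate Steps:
W = -7 (W = -6 - 1*1 = -6 - 1 = -7)
M = 1099 (M = -157*(-7) = 1099)
M - (y(-22) + (-1029 - 674)*(-26*(-11) + 1196)) = 1099 - ((-22)² + (-1029 - 674)*(-26*(-11) + 1196)) = 1099 - (484 - 1703*(286 + 1196)) = 1099 - (484 - 1703*1482) = 1099 - (484 - 2523846) = 1099 - 1*(-2523362) = 1099 + 2523362 = 2524461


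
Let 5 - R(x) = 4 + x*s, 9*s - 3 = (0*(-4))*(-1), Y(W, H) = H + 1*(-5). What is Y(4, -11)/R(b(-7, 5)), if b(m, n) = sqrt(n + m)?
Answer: -144/11 - 48*I*sqrt(2)/11 ≈ -13.091 - 6.1711*I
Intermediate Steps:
Y(W, H) = -5 + H (Y(W, H) = H - 5 = -5 + H)
b(m, n) = sqrt(m + n)
s = 1/3 (s = 1/3 + ((0*(-4))*(-1))/9 = 1/3 + (0*(-1))/9 = 1/3 + (1/9)*0 = 1/3 + 0 = 1/3 ≈ 0.33333)
R(x) = 1 - x/3 (R(x) = 5 - (4 + x*(1/3)) = 5 - (4 + x/3) = 5 + (-4 - x/3) = 1 - x/3)
Y(4, -11)/R(b(-7, 5)) = (-5 - 11)/(1 - sqrt(-7 + 5)/3) = -16/(1 - I*sqrt(2)/3)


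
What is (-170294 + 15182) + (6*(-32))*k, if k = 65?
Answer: -167592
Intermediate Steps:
(-170294 + 15182) + (6*(-32))*k = (-170294 + 15182) + (6*(-32))*65 = -155112 - 192*65 = -155112 - 12480 = -167592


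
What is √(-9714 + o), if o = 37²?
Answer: I*√8345 ≈ 91.351*I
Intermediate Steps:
o = 1369
√(-9714 + o) = √(-9714 + 1369) = √(-8345) = I*√8345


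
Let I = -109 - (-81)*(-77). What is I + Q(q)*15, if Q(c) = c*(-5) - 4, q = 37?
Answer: -9181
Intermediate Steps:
Q(c) = -4 - 5*c (Q(c) = -5*c - 4 = -4 - 5*c)
I = -6346 (I = -109 - 81*77 = -109 - 6237 = -6346)
I + Q(q)*15 = -6346 + (-4 - 5*37)*15 = -6346 + (-4 - 185)*15 = -6346 - 189*15 = -6346 - 2835 = -9181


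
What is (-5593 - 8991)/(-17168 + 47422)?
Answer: -7292/15127 ≈ -0.48205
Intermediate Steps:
(-5593 - 8991)/(-17168 + 47422) = -14584/30254 = -14584*1/30254 = -7292/15127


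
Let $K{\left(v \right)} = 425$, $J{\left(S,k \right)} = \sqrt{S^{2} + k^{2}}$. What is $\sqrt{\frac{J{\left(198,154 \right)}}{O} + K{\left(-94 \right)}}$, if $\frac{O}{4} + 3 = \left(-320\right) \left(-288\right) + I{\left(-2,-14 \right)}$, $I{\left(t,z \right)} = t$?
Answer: $\frac{\sqrt{14437324842500 + 2027410 \sqrt{130}}}{184310} \approx 20.616$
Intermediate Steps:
$O = 368620$ ($O = -12 + 4 \left(\left(-320\right) \left(-288\right) - 2\right) = -12 + 4 \left(92160 - 2\right) = -12 + 4 \cdot 92158 = -12 + 368632 = 368620$)
$\sqrt{\frac{J{\left(198,154 \right)}}{O} + K{\left(-94 \right)}} = \sqrt{\frac{\sqrt{198^{2} + 154^{2}}}{368620} + 425} = \sqrt{\sqrt{39204 + 23716} \cdot \frac{1}{368620} + 425} = \sqrt{\sqrt{62920} \cdot \frac{1}{368620} + 425} = \sqrt{22 \sqrt{130} \cdot \frac{1}{368620} + 425} = \sqrt{\frac{11 \sqrt{130}}{184310} + 425} = \sqrt{425 + \frac{11 \sqrt{130}}{184310}}$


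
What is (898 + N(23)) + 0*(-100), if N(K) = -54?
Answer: 844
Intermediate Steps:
(898 + N(23)) + 0*(-100) = (898 - 54) + 0*(-100) = 844 + 0 = 844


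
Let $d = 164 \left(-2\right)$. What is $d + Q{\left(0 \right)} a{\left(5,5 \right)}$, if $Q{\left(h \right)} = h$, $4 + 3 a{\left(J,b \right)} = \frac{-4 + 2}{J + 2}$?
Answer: $-328$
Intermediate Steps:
$a{\left(J,b \right)} = - \frac{4}{3} - \frac{2}{3 \left(2 + J\right)}$ ($a{\left(J,b \right)} = - \frac{4}{3} + \frac{\left(-4 + 2\right) \frac{1}{J + 2}}{3} = - \frac{4}{3} + \frac{\left(-2\right) \frac{1}{2 + J}}{3} = - \frac{4}{3} - \frac{2}{3 \left(2 + J\right)}$)
$d = -328$
$d + Q{\left(0 \right)} a{\left(5,5 \right)} = -328 + 0 \frac{2 \left(-5 - 10\right)}{3 \left(2 + 5\right)} = -328 + 0 \frac{2 \left(-5 - 10\right)}{3 \cdot 7} = -328 + 0 \cdot \frac{2}{3} \cdot \frac{1}{7} \left(-15\right) = -328 + 0 \left(- \frac{10}{7}\right) = -328 + 0 = -328$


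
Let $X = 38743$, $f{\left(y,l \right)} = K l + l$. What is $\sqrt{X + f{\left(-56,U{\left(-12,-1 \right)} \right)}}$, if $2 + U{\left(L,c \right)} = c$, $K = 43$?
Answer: $\sqrt{38611} \approx 196.5$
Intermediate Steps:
$U{\left(L,c \right)} = -2 + c$
$f{\left(y,l \right)} = 44 l$ ($f{\left(y,l \right)} = 43 l + l = 44 l$)
$\sqrt{X + f{\left(-56,U{\left(-12,-1 \right)} \right)}} = \sqrt{38743 + 44 \left(-2 - 1\right)} = \sqrt{38743 + 44 \left(-3\right)} = \sqrt{38743 - 132} = \sqrt{38611}$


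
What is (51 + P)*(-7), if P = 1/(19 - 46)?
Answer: -9632/27 ≈ -356.74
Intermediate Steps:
P = -1/27 (P = 1/(-27) = -1/27 ≈ -0.037037)
(51 + P)*(-7) = (51 - 1/27)*(-7) = (1376/27)*(-7) = -9632/27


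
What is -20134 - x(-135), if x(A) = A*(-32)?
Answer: -24454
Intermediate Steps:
x(A) = -32*A
-20134 - x(-135) = -20134 - (-32)*(-135) = -20134 - 1*4320 = -20134 - 4320 = -24454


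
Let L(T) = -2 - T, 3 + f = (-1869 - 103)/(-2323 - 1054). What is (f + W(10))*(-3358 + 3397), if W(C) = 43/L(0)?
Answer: -6299631/6754 ≈ -932.73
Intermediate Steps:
f = -8159/3377 (f = -3 + (-1869 - 103)/(-2323 - 1054) = -3 - 1972/(-3377) = -3 - 1972*(-1/3377) = -3 + 1972/3377 = -8159/3377 ≈ -2.4160)
W(C) = -43/2 (W(C) = 43/(-2 - 1*0) = 43/(-2 + 0) = 43/(-2) = 43*(-½) = -43/2)
(f + W(10))*(-3358 + 3397) = (-8159/3377 - 43/2)*(-3358 + 3397) = -161529/6754*39 = -6299631/6754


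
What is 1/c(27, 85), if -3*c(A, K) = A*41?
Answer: -1/369 ≈ -0.0027100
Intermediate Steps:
c(A, K) = -41*A/3 (c(A, K) = -A*41/3 = -41*A/3)
1/c(27, 85) = 1/(-41/3*27) = 1/(-369) = -1/369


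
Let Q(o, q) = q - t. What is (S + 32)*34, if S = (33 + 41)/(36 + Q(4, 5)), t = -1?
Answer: 24106/21 ≈ 1147.9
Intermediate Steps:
Q(o, q) = 1 + q (Q(o, q) = q - 1*(-1) = q + 1 = 1 + q)
S = 37/21 (S = (33 + 41)/(36 + (1 + 5)) = 74/(36 + 6) = 74/42 = 74*(1/42) = 37/21 ≈ 1.7619)
(S + 32)*34 = (37/21 + 32)*34 = (709/21)*34 = 24106/21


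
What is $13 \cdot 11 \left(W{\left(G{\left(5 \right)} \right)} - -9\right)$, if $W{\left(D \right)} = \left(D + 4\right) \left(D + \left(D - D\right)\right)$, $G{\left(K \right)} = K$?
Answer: $7722$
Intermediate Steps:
$W{\left(D \right)} = D \left(4 + D\right)$ ($W{\left(D \right)} = \left(4 + D\right) \left(D + 0\right) = \left(4 + D\right) D = D \left(4 + D\right)$)
$13 \cdot 11 \left(W{\left(G{\left(5 \right)} \right)} - -9\right) = 13 \cdot 11 \left(5 \left(4 + 5\right) - -9\right) = 143 \left(5 \cdot 9 + 9\right) = 143 \left(45 + 9\right) = 143 \cdot 54 = 7722$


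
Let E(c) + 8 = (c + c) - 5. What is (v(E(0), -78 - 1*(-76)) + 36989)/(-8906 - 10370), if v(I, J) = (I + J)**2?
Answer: -18607/9638 ≈ -1.9306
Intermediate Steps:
E(c) = -13 + 2*c (E(c) = -8 + ((c + c) - 5) = -8 + (2*c - 5) = -8 + (-5 + 2*c) = -13 + 2*c)
(v(E(0), -78 - 1*(-76)) + 36989)/(-8906 - 10370) = (((-13 + 2*0) + (-78 - 1*(-76)))**2 + 36989)/(-8906 - 10370) = (((-13 + 0) + (-78 + 76))**2 + 36989)/(-19276) = ((-13 - 2)**2 + 36989)*(-1/19276) = ((-15)**2 + 36989)*(-1/19276) = (225 + 36989)*(-1/19276) = 37214*(-1/19276) = -18607/9638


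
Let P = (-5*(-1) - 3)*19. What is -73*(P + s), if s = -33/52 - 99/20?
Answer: -153811/65 ≈ -2366.3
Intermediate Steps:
s = -363/65 (s = -33*1/52 - 99*1/20 = -33/52 - 99/20 = -363/65 ≈ -5.5846)
P = 38 (P = (5 - 3)*19 = 2*19 = 38)
-73*(P + s) = -73*(38 - 363/65) = -73*2107/65 = -153811/65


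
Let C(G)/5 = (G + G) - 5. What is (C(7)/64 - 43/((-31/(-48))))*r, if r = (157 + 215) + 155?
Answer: -2221917/64 ≈ -34717.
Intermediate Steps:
C(G) = -25 + 10*G (C(G) = 5*((G + G) - 5) = 5*(2*G - 5) = 5*(-5 + 2*G) = -25 + 10*G)
r = 527 (r = 372 + 155 = 527)
(C(7)/64 - 43/((-31/(-48))))*r = ((-25 + 10*7)/64 - 43/((-31/(-48))))*527 = ((-25 + 70)*(1/64) - 43/((-31*(-1/48))))*527 = (45*(1/64) - 43/31/48)*527 = (45/64 - 43*48/31)*527 = (45/64 - 2064/31)*527 = -130701/1984*527 = -2221917/64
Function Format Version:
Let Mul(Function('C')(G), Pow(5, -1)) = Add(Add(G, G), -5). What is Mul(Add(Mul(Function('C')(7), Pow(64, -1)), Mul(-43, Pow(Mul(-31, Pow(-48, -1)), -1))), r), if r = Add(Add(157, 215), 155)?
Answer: Rational(-2221917, 64) ≈ -34717.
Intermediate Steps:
Function('C')(G) = Add(-25, Mul(10, G)) (Function('C')(G) = Mul(5, Add(Add(G, G), -5)) = Mul(5, Add(Mul(2, G), -5)) = Mul(5, Add(-5, Mul(2, G))) = Add(-25, Mul(10, G)))
r = 527 (r = Add(372, 155) = 527)
Mul(Add(Mul(Function('C')(7), Pow(64, -1)), Mul(-43, Pow(Mul(-31, Pow(-48, -1)), -1))), r) = Mul(Add(Mul(Add(-25, Mul(10, 7)), Pow(64, -1)), Mul(-43, Pow(Mul(-31, Pow(-48, -1)), -1))), 527) = Mul(Add(Mul(Add(-25, 70), Rational(1, 64)), Mul(-43, Pow(Mul(-31, Rational(-1, 48)), -1))), 527) = Mul(Add(Mul(45, Rational(1, 64)), Mul(-43, Pow(Rational(31, 48), -1))), 527) = Mul(Add(Rational(45, 64), Mul(-43, Rational(48, 31))), 527) = Mul(Add(Rational(45, 64), Rational(-2064, 31)), 527) = Mul(Rational(-130701, 1984), 527) = Rational(-2221917, 64)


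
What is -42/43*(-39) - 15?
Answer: 993/43 ≈ 23.093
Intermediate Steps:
-42/43*(-39) - 15 = 1638/43 - 15 = 993/43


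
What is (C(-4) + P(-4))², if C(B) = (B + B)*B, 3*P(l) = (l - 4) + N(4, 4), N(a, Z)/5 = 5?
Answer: 12769/9 ≈ 1418.8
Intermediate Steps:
N(a, Z) = 25 (N(a, Z) = 5*5 = 25)
P(l) = 7 + l/3 (P(l) = ((l - 4) + 25)/3 = ((-4 + l) + 25)/3 = (21 + l)/3 = 7 + l/3)
C(B) = 2*B² (C(B) = (2*B)*B = 2*B²)
(C(-4) + P(-4))² = (2*(-4)² + (7 + (⅓)*(-4)))² = (2*16 + (7 - 4/3))² = (32 + 17/3)² = (113/3)² = 12769/9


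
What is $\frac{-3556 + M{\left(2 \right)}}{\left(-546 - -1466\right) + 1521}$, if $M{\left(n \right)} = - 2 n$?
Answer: $- \frac{3560}{2441} \approx -1.4584$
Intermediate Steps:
$\frac{-3556 + M{\left(2 \right)}}{\left(-546 - -1466\right) + 1521} = \frac{-3556 - 4}{\left(-546 - -1466\right) + 1521} = \frac{-3556 - 4}{\left(-546 + 1466\right) + 1521} = - \frac{3560}{920 + 1521} = - \frac{3560}{2441}$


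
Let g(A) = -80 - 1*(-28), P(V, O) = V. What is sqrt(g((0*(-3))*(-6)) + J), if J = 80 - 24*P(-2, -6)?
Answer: 2*sqrt(19) ≈ 8.7178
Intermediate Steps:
g(A) = -52 (g(A) = -80 + 28 = -52)
J = 128 (J = 80 - 24*(-2) = 80 + 48 = 128)
sqrt(g((0*(-3))*(-6)) + J) = sqrt(-52 + 128) = sqrt(76) = 2*sqrt(19)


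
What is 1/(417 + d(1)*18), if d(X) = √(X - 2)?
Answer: 139/58071 - 2*I/19357 ≈ 0.0023936 - 0.00010332*I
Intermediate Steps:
d(X) = √(-2 + X)
1/(417 + d(1)*18) = 1/(417 + √(-2 + 1)*18) = 1/(417 + √(-1)*18) = 1/(417 + I*18) = 1/(417 + 18*I) = (417 - 18*I)/174213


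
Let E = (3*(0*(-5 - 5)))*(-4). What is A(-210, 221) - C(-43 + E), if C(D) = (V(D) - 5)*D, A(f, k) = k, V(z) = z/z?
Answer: 49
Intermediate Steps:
V(z) = 1
E = 0 (E = (3*(0*(-10)))*(-4) = (3*0)*(-4) = 0*(-4) = 0)
C(D) = -4*D (C(D) = (1 - 5)*D = -4*D)
A(-210, 221) - C(-43 + E) = 221 - (-4)*(-43 + 0) = 221 - (-4)*(-43) = 221 - 1*172 = 221 - 172 = 49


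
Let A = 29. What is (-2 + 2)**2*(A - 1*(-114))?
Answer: 0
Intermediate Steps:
(-2 + 2)**2*(A - 1*(-114)) = (-2 + 2)**2*(29 - 1*(-114)) = 0**2*(29 + 114) = 0*143 = 0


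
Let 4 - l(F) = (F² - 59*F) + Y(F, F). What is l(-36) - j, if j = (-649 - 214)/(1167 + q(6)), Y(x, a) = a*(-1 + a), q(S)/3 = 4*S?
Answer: -5881909/1239 ≈ -4747.3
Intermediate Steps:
q(S) = 12*S (q(S) = 3*(4*S) = 12*S)
l(F) = 4 - F² + 59*F - F*(-1 + F) (l(F) = 4 - ((F² - 59*F) + F*(-1 + F)) = 4 - (F² - 59*F + F*(-1 + F)) = 4 + (-F² + 59*F - F*(-1 + F)) = 4 - F² + 59*F - F*(-1 + F))
j = -863/1239 (j = (-649 - 214)/(1167 + 12*6) = -863/(1167 + 72) = -863/1239 ≈ -0.69653)
l(-36) - j = (4 - 2*(-36)² + 60*(-36)) - 1*(-863/1239) = (4 - 2*1296 - 2160) + 863/1239 = (4 - 2592 - 2160) + 863/1239 = -4748 + 863/1239 = -5881909/1239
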